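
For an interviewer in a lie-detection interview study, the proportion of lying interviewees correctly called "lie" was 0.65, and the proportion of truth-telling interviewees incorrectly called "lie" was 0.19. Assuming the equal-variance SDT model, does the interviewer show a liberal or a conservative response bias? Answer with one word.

z(H) = 0.385, z(FA) = -0.878
c = −½·(z(H) + z(FA)) = 0.2465
c > 0 → conservative criterion (biased toward responding “no”).

conservative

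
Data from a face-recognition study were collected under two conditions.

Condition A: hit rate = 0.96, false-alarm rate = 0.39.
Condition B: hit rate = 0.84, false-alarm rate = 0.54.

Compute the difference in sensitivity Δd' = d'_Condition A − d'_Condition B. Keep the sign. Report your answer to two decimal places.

Condition A: z(0.96) = 1.751, z(0.39) = -0.279, d' = 2.030
Condition B: z(0.84) = 0.994, z(0.54) = 0.100, d' = 0.894
Δd' = d'_Condition A − d'_Condition B = 2.030 − 0.894 = 1.136
Condition A has the higher sensitivity.

Δd' = 1.14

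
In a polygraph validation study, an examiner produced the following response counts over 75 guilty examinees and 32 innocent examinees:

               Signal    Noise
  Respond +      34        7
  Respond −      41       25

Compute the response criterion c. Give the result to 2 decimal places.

H = 34/75 = 0.4533
FA = 7/32 = 0.2188
z(H) = -0.1173
z(FA) = -0.7763
c = −½·[z(H) + z(FA)] = −0.5 × (-0.1173 + (-0.7763)) = 0.4468

c = 0.45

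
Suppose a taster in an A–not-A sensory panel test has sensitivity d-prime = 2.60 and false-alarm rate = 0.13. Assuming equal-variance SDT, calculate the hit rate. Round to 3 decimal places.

z(false-alarm rate) = z(0.13) = -1.1264
z(H) = z(FA) + d' = -1.1264 + 2.60 = 1.4736
hit rate = Φ(1.4736) = 0.9297

hit rate = 0.930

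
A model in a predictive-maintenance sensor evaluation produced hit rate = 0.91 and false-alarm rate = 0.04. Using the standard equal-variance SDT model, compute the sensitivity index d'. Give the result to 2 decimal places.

d' = 3.09

z(H) = 1.3408
z(FA) = -1.7507
d' = z(H) − z(FA) = 1.3408 − (-1.7507) = 3.0915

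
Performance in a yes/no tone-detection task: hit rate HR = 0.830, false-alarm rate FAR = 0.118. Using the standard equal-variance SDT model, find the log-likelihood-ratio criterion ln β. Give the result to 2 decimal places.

ln β = 0.25

Φ⁻¹(H) = Φ⁻¹(0.830) = 0.954
Φ⁻¹(FA) = Φ⁻¹(0.118) = -1.185
ln β = −½·[z(H)² − z(FA)²] = −0.5 × (0.910 − 1.404) = 0.247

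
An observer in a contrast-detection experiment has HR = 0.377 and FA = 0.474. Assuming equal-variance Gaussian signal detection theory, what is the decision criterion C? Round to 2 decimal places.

Φ⁻¹(H) = -0.3134
Φ⁻¹(FA) = -0.0652
c = −½·[z(H) + z(FA)] = −0.5 × (-0.3134 + (-0.0652)) = 0.1893

C = 0.19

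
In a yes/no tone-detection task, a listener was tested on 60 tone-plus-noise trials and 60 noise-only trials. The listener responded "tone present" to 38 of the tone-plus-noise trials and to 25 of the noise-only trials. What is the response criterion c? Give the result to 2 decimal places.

c = -0.07

H = 38/60 = 0.6333
FA = 25/60 = 0.4167
z(H) = z(0.6333) = 0.341
z(FA) = z(0.4167) = -0.210
c = −½·[z(H) + z(FA)] = −0.5 × (0.341 + (-0.210)) = -0.0655
c < 0: the listener has a liberal response bias.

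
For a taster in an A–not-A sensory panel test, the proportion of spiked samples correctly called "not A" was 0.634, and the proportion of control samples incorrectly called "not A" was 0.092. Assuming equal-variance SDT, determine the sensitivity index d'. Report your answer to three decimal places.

d' = 1.671

z(0.634) = 0.3425, z(0.092) = -1.3285
d' = z(H) − z(FA) = 0.3425 − (-1.3285) = 1.6710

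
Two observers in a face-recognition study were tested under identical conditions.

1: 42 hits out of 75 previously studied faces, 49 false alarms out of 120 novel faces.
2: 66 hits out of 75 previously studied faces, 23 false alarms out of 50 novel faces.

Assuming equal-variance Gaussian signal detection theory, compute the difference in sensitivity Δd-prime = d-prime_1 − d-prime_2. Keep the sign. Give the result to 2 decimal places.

1: z(0.5600) = 0.151, z(0.4083) = -0.232, d' = 0.383
2: z(0.8800) = 1.175, z(0.4600) = -0.100, d' = 1.275
Δd' = d'_1 − d'_2 = 0.383 − 1.275 = -0.892
2 has the higher sensitivity.

Δd-prime = -0.89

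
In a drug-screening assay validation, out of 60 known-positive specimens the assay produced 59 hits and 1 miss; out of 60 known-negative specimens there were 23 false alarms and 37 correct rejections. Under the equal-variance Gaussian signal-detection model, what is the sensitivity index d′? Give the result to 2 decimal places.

H = 59/60 = 0.9833
FA = 23/60 = 0.3833
z(H) = z(0.9833) = 2.1272
z(FA) = z(0.3833) = -0.2968
d' = z(H) − z(FA) = 2.1272 − (-0.2968) = 2.4240

d′ = 2.42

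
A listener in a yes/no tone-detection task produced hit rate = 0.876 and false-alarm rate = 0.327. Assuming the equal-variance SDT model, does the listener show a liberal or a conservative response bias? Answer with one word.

liberal

z(H) = 1.155, z(FA) = -0.448
c = −½·(z(H) + z(FA)) = -0.3535
c < 0 → liberal criterion (biased toward responding “yes”).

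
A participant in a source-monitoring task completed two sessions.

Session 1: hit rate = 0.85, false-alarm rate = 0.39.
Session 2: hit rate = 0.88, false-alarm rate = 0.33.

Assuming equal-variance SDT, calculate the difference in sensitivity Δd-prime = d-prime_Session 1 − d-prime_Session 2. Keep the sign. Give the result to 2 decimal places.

Session 1: z(0.85) = 1.036, z(0.39) = -0.279, d' = 1.315
Session 2: z(0.88) = 1.175, z(0.33) = -0.440, d' = 1.615
Δd' = d'_Session 1 − d'_Session 2 = 1.315 − 1.615 = -0.300
Session 2 has the higher sensitivity.

Δd-prime = -0.30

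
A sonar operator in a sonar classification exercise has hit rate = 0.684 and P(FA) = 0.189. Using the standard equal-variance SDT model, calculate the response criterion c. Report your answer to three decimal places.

c = 0.201

z(H) = z(0.684) = 0.4789
z(FA) = z(0.189) = -0.8816
c = −½·[z(H) + z(FA)] = −0.5 × (0.4789 + (-0.8816)) = 0.20135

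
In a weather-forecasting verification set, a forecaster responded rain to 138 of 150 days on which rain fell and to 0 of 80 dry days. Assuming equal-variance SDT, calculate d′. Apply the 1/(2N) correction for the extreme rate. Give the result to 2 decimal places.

d′ = 3.90

The false-alarm rate is 0/80 = 0, so apply the 1/(2N) correction: FA → 1/(2·80) = 0.00625.
z(H) = z(0.92000) = 1.405
z(FA) = z(0.00625) = -2.498
d' = 1.405 − (-2.498) = 3.903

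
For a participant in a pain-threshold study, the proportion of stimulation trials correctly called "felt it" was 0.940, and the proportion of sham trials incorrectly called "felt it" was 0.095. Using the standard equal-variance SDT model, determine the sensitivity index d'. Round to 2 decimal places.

d' = 2.87

Φ⁻¹(0.940) = 1.5548, Φ⁻¹(0.095) = -1.3106
d' = z(H) − z(FA) = 1.5548 − (-1.3106) = 2.8654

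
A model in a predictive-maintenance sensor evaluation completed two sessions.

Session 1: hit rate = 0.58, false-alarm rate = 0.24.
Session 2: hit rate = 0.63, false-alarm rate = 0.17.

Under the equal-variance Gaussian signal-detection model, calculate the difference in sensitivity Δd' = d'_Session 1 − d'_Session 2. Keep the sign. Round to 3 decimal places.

Session 1: z(0.58) = 0.2019, z(0.24) = -0.7063, d' = 0.9082
Session 2: z(0.63) = 0.3319, z(0.17) = -0.9542, d' = 1.2861
Δd' = d'_Session 1 − d'_Session 2 = 0.9082 − 1.2861 = -0.3779
Session 2 has the higher sensitivity.

Δd' = -0.378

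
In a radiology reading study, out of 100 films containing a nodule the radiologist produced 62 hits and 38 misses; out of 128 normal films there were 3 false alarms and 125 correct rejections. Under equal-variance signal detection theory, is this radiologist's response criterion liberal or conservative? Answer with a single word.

z(H) = 0.305, z(FA) = -1.987
c = −½·(z(H) + z(FA)) = 0.841
c > 0 → conservative criterion (biased toward responding “no”).

conservative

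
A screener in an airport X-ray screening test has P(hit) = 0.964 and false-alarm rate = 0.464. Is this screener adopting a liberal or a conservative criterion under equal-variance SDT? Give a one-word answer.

liberal

z(H) = 1.799, z(FA) = -0.090
c = −½·(z(H) + z(FA)) = -0.8545
c < 0 → liberal criterion (biased toward responding “yes”).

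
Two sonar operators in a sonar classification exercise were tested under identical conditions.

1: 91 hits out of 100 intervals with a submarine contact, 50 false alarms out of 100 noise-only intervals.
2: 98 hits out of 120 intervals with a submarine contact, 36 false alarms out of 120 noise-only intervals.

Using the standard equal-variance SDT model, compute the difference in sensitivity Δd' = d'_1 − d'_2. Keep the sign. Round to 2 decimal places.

1: z(0.9100) = 1.341, z(0.5000) = 0.000, d' = 1.341
2: z(0.8167) = 0.903, z(0.3000) = -0.524, d' = 1.427
Δd' = d'_1 − d'_2 = 1.341 − 1.427 = -0.086
2 has the higher sensitivity.

Δd' = -0.09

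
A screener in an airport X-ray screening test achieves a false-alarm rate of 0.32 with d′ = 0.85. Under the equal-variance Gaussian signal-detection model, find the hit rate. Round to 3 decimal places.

hit rate = 0.649

z(false-alarm rate) = z(0.32) = -0.4677
z(H) = z(FA) + d' = -0.4677 + 0.85 = 0.3823
hit rate = Φ(0.3823) = 0.6489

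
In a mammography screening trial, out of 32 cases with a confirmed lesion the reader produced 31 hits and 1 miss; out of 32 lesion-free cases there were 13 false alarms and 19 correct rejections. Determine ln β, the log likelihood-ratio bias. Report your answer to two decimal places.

ln β = -1.71

H = 31/32 = 0.9688
FA = 13/32 = 0.4062
z(0.9688) = 1.863, z(0.4062) = -0.237
ln β = −½·[z(H)² − z(FA)²] = −0.5 × (3.471 − 0.056) = -1.7075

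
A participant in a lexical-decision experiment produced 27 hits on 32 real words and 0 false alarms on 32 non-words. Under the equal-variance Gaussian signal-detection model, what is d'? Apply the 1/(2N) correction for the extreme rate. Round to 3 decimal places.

The false-alarm rate is 0/32 = 0, so apply the 1/(2N) correction: FA → 1/(2·32) = 0.01562.
z(H) = z(0.84375) = 1.0100
z(FA) = z(0.01562) = -2.1540
d' = 1.0100 − (-2.1540) = 3.1640

d' = 3.164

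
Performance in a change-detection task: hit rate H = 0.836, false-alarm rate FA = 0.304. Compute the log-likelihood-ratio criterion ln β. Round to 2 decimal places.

ln β = -0.35

Φ⁻¹(0.836) = 0.978, Φ⁻¹(0.304) = -0.513
ln β = −½·[z(H)² − z(FA)²] = −0.5 × (0.956 − 0.263) = -0.3465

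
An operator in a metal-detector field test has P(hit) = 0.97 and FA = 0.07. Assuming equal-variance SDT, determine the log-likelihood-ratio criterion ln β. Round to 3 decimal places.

ln β = -0.680

z(0.97) = 1.8808, z(0.07) = -1.4758
ln β = −½·[z(H)² − z(FA)²] = −0.5 × (3.5374 − 2.1780) = -0.6797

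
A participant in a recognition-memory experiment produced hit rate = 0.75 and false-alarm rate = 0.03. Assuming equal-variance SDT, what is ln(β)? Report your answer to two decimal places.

Φ⁻¹(H) = 0.674
Φ⁻¹(FA) = -1.881
ln β = −½·[z(H)² − z(FA)²] = −0.5 × (0.454 − 3.538) = 1.542

ln β = 1.54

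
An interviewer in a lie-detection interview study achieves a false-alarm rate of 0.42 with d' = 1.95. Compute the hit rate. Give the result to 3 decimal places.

z(false-alarm rate) = z(0.42) = -0.2019
z(H) = z(FA) + d' = -0.2019 + 1.95 = 1.7481
hit rate = Φ(1.7481) = 0.9598

hit rate = 0.960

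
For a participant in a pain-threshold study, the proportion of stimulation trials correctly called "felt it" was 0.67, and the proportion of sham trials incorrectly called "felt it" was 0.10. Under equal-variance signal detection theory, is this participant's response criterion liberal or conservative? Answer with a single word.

conservative

z(H) = 0.440, z(FA) = -1.282
c = −½·(z(H) + z(FA)) = 0.421
c > 0 → conservative criterion (biased toward responding “no”).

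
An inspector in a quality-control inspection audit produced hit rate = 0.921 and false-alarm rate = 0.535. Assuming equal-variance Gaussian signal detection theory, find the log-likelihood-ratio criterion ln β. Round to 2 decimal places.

z(H) = 1.412
z(FA) = 0.088
ln β = −½·[z(H)² − z(FA)²] = −0.5 × (1.994 − 0.008) = -0.993

ln β = -0.99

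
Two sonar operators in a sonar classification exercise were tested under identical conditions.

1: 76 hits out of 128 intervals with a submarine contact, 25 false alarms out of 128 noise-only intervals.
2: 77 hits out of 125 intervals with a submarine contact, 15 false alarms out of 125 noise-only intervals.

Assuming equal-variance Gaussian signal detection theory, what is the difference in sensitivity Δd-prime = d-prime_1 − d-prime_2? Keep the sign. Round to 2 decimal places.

Δd-prime = -0.37

1: z(0.5938) = 0.237, z(0.1953) = -0.859, d' = 1.096
2: z(0.6160) = 0.295, z(0.1200) = -1.175, d' = 1.470
Δd' = d'_1 − d'_2 = 1.096 − 1.470 = -0.374
2 has the higher sensitivity.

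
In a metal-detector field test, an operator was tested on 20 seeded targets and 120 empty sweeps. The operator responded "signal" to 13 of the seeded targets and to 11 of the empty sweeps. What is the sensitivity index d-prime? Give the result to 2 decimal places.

d-prime = 1.72

H = 13/20 = 0.6500
FA = 11/120 = 0.0917
Φ⁻¹(H) = Φ⁻¹(0.6500) = 0.385
Φ⁻¹(FA) = Φ⁻¹(0.0917) = -1.330
d' = z(H) − z(FA) = 0.385 − (-1.330) = 1.715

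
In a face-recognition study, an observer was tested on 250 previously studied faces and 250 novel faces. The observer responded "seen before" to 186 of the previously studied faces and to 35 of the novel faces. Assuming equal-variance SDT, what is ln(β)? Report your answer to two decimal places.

H = 186/250 = 0.7440
FA = 35/250 = 0.1400
z(H) = z(0.7440) = 0.656
z(FA) = z(0.1400) = -1.080
ln β = −½·[z(H)² − z(FA)²] = −0.5 × (0.430 − 1.166) = 0.368

ln β = 0.37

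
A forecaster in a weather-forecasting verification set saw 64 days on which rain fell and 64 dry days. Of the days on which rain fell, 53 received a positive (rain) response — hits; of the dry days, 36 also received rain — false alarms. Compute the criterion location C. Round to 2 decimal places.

C = -0.55

H = 53/64 = 0.8281
FA = 36/64 = 0.5625
Φ⁻¹(H) = Φ⁻¹(0.8281) = 0.9467
Φ⁻¹(FA) = Φ⁻¹(0.5625) = 0.1573
c = −½·[z(H) + z(FA)] = −0.5 × (0.9467 + 0.1573) = -0.5520
c < 0: the forecaster has a liberal response bias.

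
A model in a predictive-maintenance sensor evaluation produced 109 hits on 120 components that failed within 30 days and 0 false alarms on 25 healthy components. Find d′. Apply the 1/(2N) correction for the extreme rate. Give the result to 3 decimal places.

d′ = 3.384

The false-alarm rate is 0/25 = 0, so apply the 1/(2N) correction: FA → 1/(2·25) = 0.02000.
z(H) = z(0.90833) = 1.3305
z(FA) = z(0.02000) = -2.0537
d' = 1.3305 − (-2.0537) = 3.3842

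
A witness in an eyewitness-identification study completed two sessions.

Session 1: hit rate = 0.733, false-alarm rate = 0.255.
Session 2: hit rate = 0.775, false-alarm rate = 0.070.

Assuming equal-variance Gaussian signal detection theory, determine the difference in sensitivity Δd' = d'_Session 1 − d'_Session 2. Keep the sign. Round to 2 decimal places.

Session 1: z(0.733) = 0.622, z(0.255) = -0.659, d' = 1.281
Session 2: z(0.775) = 0.755, z(0.070) = -1.476, d' = 2.231
Δd' = d'_Session 1 − d'_Session 2 = 1.281 − 2.231 = -0.950
Session 2 has the higher sensitivity.

Δd' = -0.95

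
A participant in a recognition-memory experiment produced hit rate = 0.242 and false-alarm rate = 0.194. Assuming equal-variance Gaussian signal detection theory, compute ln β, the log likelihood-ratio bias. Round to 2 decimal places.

z(H) = z(0.242) = -0.700
z(FA) = z(0.194) = -0.863
ln β = −½·[z(H)² − z(FA)²] = −0.5 × (0.490 − 0.745) = 0.1275

ln β = 0.13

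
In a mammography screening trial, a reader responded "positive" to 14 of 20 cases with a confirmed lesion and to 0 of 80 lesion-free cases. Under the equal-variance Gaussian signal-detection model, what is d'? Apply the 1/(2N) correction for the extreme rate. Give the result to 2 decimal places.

d' = 3.02

The false-alarm rate is 0/80 = 0, so apply the 1/(2N) correction: FA → 1/(2·80) = 0.00625.
z(H) = z(0.70000) = 0.524
z(FA) = z(0.00625) = -2.498
d' = 0.524 − (-2.498) = 3.022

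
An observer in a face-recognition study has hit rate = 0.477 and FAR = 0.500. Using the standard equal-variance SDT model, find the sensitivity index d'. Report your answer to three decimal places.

z(H) = z(0.477) = -0.0577
z(FA) = z(0.500) = 0.0000
d' = z(H) − z(FA) = -0.0577 − 0.0000 = -0.0577

d' = -0.058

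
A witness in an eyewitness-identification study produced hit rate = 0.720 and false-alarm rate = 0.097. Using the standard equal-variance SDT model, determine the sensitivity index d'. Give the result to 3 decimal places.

Φ⁻¹(H) = 0.5828
Φ⁻¹(FA) = -1.2988
d' = z(H) − z(FA) = 0.5828 − (-1.2988) = 1.8816

d' = 1.882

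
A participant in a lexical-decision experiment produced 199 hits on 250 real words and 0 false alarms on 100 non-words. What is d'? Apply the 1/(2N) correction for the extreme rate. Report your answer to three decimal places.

The false-alarm rate is 0/100 = 0, so apply the 1/(2N) correction: FA → 1/(2·100) = 0.00500.
z(H) = z(0.79600) = 0.8274
z(FA) = z(0.00500) = -2.5758
d' = 0.8274 − (-2.5758) = 3.4032

d' = 3.403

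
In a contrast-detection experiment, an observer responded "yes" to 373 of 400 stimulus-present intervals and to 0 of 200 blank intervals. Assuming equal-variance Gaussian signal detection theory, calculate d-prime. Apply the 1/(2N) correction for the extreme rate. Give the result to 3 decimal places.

d-prime = 4.302

The false-alarm rate is 0/200 = 0, so apply the 1/(2N) correction: FA → 1/(2·200) = 0.00250.
z(H) = z(0.93250) = 1.4947
z(FA) = z(0.00250) = -2.8070
d' = 1.4947 − (-2.8070) = 4.3017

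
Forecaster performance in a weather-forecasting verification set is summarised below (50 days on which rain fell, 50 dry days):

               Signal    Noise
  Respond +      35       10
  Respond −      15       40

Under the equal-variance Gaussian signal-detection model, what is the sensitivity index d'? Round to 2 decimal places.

d' = 1.37

H = 35/50 = 0.7000
FA = 10/50 = 0.2000
Φ⁻¹(0.7000) = 0.5244, Φ⁻¹(0.2000) = -0.8416
d' = z(H) − z(FA) = 0.5244 − (-0.8416) = 1.3660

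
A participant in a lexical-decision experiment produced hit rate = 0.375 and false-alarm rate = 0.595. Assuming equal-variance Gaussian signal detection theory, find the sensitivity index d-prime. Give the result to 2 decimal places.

Φ⁻¹(0.375) = -0.319, Φ⁻¹(0.595) = 0.240
d' = z(H) − z(FA) = -0.319 − 0.240 = -0.559

d-prime = -0.56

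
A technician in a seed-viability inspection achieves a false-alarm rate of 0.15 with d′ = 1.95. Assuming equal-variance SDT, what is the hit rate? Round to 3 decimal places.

z(false-alarm rate) = z(0.15) = -1.0364
z(H) = z(FA) + d' = -1.0364 + 1.95 = 0.9136
hit rate = Φ(0.9136) = 0.8195

hit rate = 0.820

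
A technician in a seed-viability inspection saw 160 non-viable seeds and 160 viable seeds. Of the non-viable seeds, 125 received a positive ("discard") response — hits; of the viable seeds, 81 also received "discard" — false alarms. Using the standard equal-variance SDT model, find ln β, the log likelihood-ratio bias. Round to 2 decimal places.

ln β = -0.30

H = 125/160 = 0.7812
FA = 81/160 = 0.5062
z(H) = 0.776
z(FA) = 0.016
ln β = −½·[z(H)² − z(FA)²] = −0.5 × (0.602 − 0.000) = -0.301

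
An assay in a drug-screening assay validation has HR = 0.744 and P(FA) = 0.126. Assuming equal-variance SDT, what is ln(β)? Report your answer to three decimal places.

z(H) = 0.6557
z(FA) = -1.1455
ln β = −½·[z(H)² − z(FA)²] = −0.5 × (0.4299 − 1.3122) = 0.44115

ln β = 0.441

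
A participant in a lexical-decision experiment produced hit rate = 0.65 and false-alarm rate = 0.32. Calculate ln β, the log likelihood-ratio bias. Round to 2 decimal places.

z(H) = z(0.65) = 0.385
z(FA) = z(0.32) = -0.468
ln β = −½·[z(H)² − z(FA)²] = −0.5 × (0.148 − 0.219) = 0.0355

ln β = 0.04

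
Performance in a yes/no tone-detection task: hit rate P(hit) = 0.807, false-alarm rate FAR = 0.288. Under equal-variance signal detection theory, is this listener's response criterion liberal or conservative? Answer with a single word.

z(H) = 0.867, z(FA) = -0.559
c = −½·(z(H) + z(FA)) = -0.154
c < 0 → liberal criterion (biased toward responding “yes”).

liberal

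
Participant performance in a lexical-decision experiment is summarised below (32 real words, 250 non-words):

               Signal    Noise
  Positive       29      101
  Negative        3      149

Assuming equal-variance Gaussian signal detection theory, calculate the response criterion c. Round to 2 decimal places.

H = 29/32 = 0.9062
FA = 101/250 = 0.4040
z(0.9062) = 1.318, z(0.4040) = -0.243
c = −½·[z(H) + z(FA)] = −0.5 × (1.318 + (-0.243)) = -0.5375
c < 0: the participant has a liberal response bias.

c = -0.54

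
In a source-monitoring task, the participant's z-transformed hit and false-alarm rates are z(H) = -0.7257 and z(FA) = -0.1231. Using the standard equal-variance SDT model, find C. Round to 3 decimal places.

c = −½·[z(H) + z(FA)] = −½·(-0.7257 + (-0.1231)) = 0.4244

C = 0.424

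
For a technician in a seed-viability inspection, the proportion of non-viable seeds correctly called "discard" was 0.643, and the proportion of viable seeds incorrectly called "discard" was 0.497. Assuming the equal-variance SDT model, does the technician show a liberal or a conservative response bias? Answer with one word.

z(H) = 0.366, z(FA) = -0.008
c = −½·(z(H) + z(FA)) = -0.179
c < 0 → liberal criterion (biased toward responding “yes”).

liberal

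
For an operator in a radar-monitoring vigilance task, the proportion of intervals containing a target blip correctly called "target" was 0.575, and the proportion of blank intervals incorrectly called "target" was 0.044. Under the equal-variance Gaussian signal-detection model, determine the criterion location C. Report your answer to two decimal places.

z(H) = z(0.575) = 0.189
z(FA) = z(0.044) = -1.706
c = −½·[z(H) + z(FA)] = −0.5 × (0.189 + (-1.706)) = 0.7585

C = 0.76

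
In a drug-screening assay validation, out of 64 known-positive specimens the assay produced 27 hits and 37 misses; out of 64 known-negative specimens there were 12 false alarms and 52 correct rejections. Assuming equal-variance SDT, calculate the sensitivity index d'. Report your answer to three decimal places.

H = 27/64 = 0.4219
FA = 12/64 = 0.1875
z(0.4219) = -0.1970, z(0.1875) = -0.8871
d' = z(H) − z(FA) = -0.1970 − (-0.8871) = 0.6901

d' = 0.690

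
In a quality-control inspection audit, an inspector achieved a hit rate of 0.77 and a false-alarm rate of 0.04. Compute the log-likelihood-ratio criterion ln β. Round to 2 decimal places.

z(H) = z(0.77) = 0.739
z(FA) = z(0.04) = -1.751
ln β = −½·[z(H)² − z(FA)²] = −0.5 × (0.546 − 3.066) = 1.260

ln β = 1.26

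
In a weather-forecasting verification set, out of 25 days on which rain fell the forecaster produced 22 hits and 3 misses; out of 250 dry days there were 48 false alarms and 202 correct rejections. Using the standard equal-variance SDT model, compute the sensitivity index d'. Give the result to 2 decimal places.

H = 22/25 = 0.8800
FA = 48/250 = 0.1920
Φ⁻¹(0.8800) = 1.175, Φ⁻¹(0.1920) = -0.871
d' = z(H) − z(FA) = 1.175 − (-0.871) = 2.046

d' = 2.05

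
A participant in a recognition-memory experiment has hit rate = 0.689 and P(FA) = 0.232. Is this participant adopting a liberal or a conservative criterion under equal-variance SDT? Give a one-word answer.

conservative

z(H) = 0.493, z(FA) = -0.732
c = −½·(z(H) + z(FA)) = 0.1195
c > 0 → conservative criterion (biased toward responding “no”).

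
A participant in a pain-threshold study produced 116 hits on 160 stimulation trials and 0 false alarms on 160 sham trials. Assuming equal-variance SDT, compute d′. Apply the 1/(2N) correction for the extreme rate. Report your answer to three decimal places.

The false-alarm rate is 0/160 = 0, so apply the 1/(2N) correction: FA → 1/(2·160) = 0.00313.
z(H) = z(0.72500) = 0.5978
z(FA) = z(0.00313) = -2.7338
d' = 0.5978 − (-2.7338) = 3.3316

d′ = 3.332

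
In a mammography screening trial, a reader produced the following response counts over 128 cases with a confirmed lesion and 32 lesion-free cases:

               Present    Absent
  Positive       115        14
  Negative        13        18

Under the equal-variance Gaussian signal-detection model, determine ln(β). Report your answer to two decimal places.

ln β = -0.80

H = 115/128 = 0.8984
FA = 14/32 = 0.4375
z(H) = z(0.8984) = 1.272
z(FA) = z(0.4375) = -0.157
ln β = −½·[z(H)² − z(FA)²] = −0.5 × (1.618 − 0.025) = -0.7965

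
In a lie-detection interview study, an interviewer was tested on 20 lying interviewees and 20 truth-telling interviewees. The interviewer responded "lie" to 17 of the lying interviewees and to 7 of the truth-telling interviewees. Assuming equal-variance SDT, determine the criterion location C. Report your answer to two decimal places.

C = -0.33

H = 17/20 = 0.8500
FA = 7/20 = 0.3500
Φ⁻¹(H) = 1.0364
Φ⁻¹(FA) = -0.3853
c = −½·[z(H) + z(FA)] = −0.5 × (1.0364 + (-0.3853)) = -0.32555
c < 0: the interviewer has a liberal response bias.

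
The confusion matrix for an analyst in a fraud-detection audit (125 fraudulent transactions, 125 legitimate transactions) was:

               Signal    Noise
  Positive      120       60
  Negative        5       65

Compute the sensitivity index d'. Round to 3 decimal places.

d' = 1.801

H = 120/125 = 0.9600
FA = 60/125 = 0.4800
Φ⁻¹(0.9600) = 1.7507, Φ⁻¹(0.4800) = -0.0502
d' = z(H) − z(FA) = 1.7507 − (-0.0502) = 1.8009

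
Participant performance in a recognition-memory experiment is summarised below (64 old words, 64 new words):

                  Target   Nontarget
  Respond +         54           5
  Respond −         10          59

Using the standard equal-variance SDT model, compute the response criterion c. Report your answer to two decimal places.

c = 0.20

H = 54/64 = 0.8438
FA = 5/64 = 0.0781
Φ⁻¹(H) = 1.010
Φ⁻¹(FA) = -1.418
c = −½·[z(H) + z(FA)] = −0.5 × (1.010 + (-1.418)) = 0.204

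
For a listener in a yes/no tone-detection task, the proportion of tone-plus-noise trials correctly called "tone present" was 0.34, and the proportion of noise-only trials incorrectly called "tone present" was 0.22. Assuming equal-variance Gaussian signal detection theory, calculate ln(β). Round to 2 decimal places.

z(H) = z(0.34) = -0.412
z(FA) = z(0.22) = -0.772
ln β = −½·[z(H)² − z(FA)²] = −0.5 × (0.170 − 0.596) = 0.213

ln β = 0.21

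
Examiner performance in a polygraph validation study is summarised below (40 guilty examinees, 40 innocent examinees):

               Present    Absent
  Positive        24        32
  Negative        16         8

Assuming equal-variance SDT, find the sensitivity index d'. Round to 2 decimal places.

H = 24/40 = 0.6000
FA = 32/40 = 0.8000
z(H) = 0.2533
z(FA) = 0.8416
d' = z(H) − z(FA) = 0.2533 − 0.8416 = -0.5883

d' = -0.59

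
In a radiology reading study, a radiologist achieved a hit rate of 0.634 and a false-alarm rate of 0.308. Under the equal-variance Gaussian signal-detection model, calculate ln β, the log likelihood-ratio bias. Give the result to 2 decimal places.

Φ⁻¹(H) = Φ⁻¹(0.634) = 0.342
Φ⁻¹(FA) = Φ⁻¹(0.308) = -0.502
ln β = −½·[z(H)² − z(FA)²] = −0.5 × (0.117 − 0.252) = 0.0675

ln β = 0.07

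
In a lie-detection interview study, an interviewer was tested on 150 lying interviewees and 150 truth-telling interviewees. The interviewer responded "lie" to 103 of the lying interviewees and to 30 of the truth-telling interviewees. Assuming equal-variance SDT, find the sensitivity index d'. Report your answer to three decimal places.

H = 103/150 = 0.6867
FA = 30/150 = 0.2000
Φ⁻¹(H) = 0.4865
Φ⁻¹(FA) = -0.8416
d' = z(H) − z(FA) = 0.4865 − (-0.8416) = 1.3281

d' = 1.328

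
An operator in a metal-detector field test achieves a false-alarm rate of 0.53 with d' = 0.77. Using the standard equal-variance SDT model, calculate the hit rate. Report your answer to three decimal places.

hit rate = 0.801

z(false-alarm rate) = z(0.53) = 0.0753
z(H) = z(FA) + d' = 0.0753 + 0.77 = 0.8453
hit rate = Φ(0.8453) = 0.8010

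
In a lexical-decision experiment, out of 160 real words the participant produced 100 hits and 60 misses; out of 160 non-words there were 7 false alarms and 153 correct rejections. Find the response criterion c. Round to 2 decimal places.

H = 100/160 = 0.6250
FA = 7/160 = 0.0437
z(H) = 0.3186
z(FA) = -1.7093
c = −½·[z(H) + z(FA)] = −0.5 × (0.3186 + (-1.7093)) = 0.69535
c > 0: the participant has a conservative response bias.

c = 0.70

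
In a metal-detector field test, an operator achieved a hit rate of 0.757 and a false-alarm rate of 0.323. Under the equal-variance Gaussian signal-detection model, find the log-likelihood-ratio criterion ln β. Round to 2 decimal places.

Φ⁻¹(H) = Φ⁻¹(0.757) = 0.697
Φ⁻¹(FA) = Φ⁻¹(0.323) = -0.459
ln β = −½·[z(H)² − z(FA)²] = −0.5 × (0.486 − 0.211) = -0.1375

ln β = -0.14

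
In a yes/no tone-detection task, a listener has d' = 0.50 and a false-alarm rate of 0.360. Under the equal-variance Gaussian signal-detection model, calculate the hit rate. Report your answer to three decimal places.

z(false-alarm rate) = z(0.360) = -0.3585
z(H) = z(FA) + d' = -0.3585 + 0.50 = 0.1415
hit rate = Φ(0.1415) = 0.5563

hit rate = 0.556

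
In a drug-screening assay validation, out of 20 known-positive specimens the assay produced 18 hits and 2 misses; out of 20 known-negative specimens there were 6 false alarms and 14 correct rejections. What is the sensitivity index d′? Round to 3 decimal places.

d′ = 1.806

H = 18/20 = 0.9000
FA = 6/20 = 0.3000
z(H) = z(0.9000) = 1.2816
z(FA) = z(0.3000) = -0.5244
d' = z(H) − z(FA) = 1.2816 − (-0.5244) = 1.8060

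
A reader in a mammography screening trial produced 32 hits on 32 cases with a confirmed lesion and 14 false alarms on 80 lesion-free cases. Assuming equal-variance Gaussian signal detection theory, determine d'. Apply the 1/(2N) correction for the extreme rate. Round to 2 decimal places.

The hit rate is 32/32 = 1, so apply the 1/(2N) correction: H → 1 − 1/(2·32) = 0.98438.
z(H) = z(0.98438) = 2.154
z(FA) = z(0.17500) = -0.935
d' = 2.154 − (-0.935) = 3.089

d' = 3.09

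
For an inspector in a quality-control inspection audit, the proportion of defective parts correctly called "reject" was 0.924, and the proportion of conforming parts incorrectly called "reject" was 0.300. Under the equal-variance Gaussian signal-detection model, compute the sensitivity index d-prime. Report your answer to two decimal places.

d-prime = 1.96

z(0.924) = 1.433, z(0.300) = -0.524
d' = z(H) − z(FA) = 1.433 − (-0.524) = 1.957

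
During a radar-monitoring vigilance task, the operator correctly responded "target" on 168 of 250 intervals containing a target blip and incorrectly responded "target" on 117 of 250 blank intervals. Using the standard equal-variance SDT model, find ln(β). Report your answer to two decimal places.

ln β = -0.10

H = 168/250 = 0.6720
FA = 117/250 = 0.4680
z(0.6720) = 0.445, z(0.4680) = -0.080
ln β = −½·[z(H)² − z(FA)²] = −0.5 × (0.198 − 0.006) = -0.096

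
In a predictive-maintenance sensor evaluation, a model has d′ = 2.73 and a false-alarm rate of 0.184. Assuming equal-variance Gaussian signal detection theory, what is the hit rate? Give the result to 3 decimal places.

hit rate = 0.966

z(false-alarm rate) = z(0.184) = -0.9002
z(H) = z(FA) + d' = -0.9002 + 2.73 = 1.8298
hit rate = Φ(1.8298) = 0.9664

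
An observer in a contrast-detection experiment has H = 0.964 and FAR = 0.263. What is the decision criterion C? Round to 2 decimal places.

Φ⁻¹(H) = Φ⁻¹(0.964) = 1.799
Φ⁻¹(FA) = Φ⁻¹(0.263) = -0.634
c = −½·[z(H) + z(FA)] = −0.5 × (1.799 + (-0.634)) = -0.5825
c < 0: the observer has a liberal response bias.

C = -0.58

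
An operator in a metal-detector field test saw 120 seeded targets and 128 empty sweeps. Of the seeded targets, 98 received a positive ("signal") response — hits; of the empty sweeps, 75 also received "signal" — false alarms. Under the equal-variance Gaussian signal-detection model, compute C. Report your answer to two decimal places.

C = -0.56

H = 98/120 = 0.8167
FA = 75/128 = 0.5859
z(H) = z(0.8167) = 0.9029
z(FA) = z(0.5859) = 0.2170
c = −½·[z(H) + z(FA)] = −0.5 × (0.9029 + 0.2170) = -0.55995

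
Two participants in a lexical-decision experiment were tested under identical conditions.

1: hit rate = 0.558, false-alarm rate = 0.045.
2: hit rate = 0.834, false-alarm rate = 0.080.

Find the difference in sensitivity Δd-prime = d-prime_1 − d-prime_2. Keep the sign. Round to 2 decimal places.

Δd-prime = -0.53

1: z(0.558) = 0.146, z(0.045) = -1.695, d' = 1.841
2: z(0.834) = 0.970, z(0.080) = -1.405, d' = 2.375
Δd' = d'_1 − d'_2 = 1.841 − 2.375 = -0.534
2 has the higher sensitivity.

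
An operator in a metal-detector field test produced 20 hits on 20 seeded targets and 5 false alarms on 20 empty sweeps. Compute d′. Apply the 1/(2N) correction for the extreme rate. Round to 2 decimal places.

The hit rate is 20/20 = 1, so apply the 1/(2N) correction: H → 1 − 1/(2·20) = 0.97500.
z(H) = z(0.97500) = 1.960
z(FA) = z(0.25000) = -0.674
d' = 1.960 − (-0.674) = 2.634

d′ = 2.63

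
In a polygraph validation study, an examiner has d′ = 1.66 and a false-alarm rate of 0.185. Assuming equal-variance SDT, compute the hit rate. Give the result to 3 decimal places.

hit rate = 0.777

z(false-alarm rate) = z(0.185) = -0.8965
z(H) = z(FA) + d' = -0.8965 + 1.66 = 0.7635
hit rate = Φ(0.7635) = 0.7774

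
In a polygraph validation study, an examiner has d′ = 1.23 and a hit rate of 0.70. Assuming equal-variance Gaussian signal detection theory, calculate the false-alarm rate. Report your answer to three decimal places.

false-alarm rate = 0.240

z(hit rate) = z(0.70) = 0.5244
z(FA) = z(H) − d' = 0.5244 − 1.23 = -0.7056
false-alarm rate = Φ(-0.7056) = 0.2402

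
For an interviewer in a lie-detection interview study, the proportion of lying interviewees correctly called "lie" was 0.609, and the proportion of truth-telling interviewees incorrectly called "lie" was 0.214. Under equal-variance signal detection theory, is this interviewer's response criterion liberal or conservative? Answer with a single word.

conservative

z(H) = 0.277, z(FA) = -0.793
c = −½·(z(H) + z(FA)) = 0.258
c > 0 → conservative criterion (biased toward responding “no”).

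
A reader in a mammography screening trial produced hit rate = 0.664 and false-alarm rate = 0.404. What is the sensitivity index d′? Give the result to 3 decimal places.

d′ = 0.666

Φ⁻¹(0.664) = 0.4234, Φ⁻¹(0.404) = -0.2430
d' = z(H) − z(FA) = 0.4234 − (-0.2430) = 0.6664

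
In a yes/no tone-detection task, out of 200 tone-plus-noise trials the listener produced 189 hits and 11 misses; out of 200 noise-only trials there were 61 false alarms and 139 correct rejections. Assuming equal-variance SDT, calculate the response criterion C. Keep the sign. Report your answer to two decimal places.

C = -0.54

H = 189/200 = 0.9450
FA = 61/200 = 0.3050
z(H) = 1.5982
z(FA) = -0.5101
c = −½·[z(H) + z(FA)] = −0.5 × (1.5982 + (-0.5101)) = -0.54405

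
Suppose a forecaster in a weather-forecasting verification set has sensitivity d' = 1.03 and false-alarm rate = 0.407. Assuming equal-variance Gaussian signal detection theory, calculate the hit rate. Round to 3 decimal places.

hit rate = 0.787

z(false-alarm rate) = z(0.407) = -0.2353
z(H) = z(FA) + d' = -0.2353 + 1.03 = 0.7947
hit rate = Φ(0.7947) = 0.7866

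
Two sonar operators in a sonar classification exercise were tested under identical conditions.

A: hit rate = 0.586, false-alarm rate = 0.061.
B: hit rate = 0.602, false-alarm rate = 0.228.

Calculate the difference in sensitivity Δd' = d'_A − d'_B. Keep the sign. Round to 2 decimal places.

Δd' = 0.76

A: z(0.586) = 0.217, z(0.061) = -1.546, d' = 1.763
B: z(0.602) = 0.259, z(0.228) = -0.745, d' = 1.004
Δd' = d'_A − d'_B = 1.763 − 1.004 = 0.759
A has the higher sensitivity.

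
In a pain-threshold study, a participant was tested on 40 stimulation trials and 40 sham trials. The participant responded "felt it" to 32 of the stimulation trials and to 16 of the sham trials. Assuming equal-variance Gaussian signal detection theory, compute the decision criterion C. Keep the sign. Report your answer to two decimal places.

H = 32/40 = 0.8000
FA = 16/40 = 0.4000
z(H) = 0.8416
z(FA) = -0.2533
c = −½·[z(H) + z(FA)] = −0.5 × (0.8416 + (-0.2533)) = -0.29415

C = -0.29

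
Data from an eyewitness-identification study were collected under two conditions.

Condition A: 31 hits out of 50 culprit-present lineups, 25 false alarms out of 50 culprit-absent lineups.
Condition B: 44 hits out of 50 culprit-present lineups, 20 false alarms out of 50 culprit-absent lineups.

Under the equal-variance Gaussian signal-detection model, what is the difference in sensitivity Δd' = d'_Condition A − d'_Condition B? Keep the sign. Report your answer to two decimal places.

Condition A: z(0.6200) = 0.305, z(0.5000) = 0.000, d' = 0.305
Condition B: z(0.8800) = 1.175, z(0.4000) = -0.253, d' = 1.428
Δd' = d'_Condition A − d'_Condition B = 0.305 − 1.428 = -1.123
Condition B has the higher sensitivity.

Δd' = -1.12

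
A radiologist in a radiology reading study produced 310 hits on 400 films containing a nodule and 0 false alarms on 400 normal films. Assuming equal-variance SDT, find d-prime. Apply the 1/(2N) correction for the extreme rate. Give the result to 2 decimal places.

The false-alarm rate is 0/400 = 0, so apply the 1/(2N) correction: FA → 1/(2·400) = 0.00125.
z(H) = z(0.77500) = 0.755
z(FA) = z(0.00125) = -3.023
d' = 0.755 − (-3.023) = 3.778

d-prime = 3.78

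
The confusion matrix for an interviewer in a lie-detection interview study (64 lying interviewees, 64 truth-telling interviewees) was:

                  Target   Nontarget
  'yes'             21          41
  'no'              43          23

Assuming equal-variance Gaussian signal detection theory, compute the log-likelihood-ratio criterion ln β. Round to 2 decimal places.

H = 21/64 = 0.3281
FA = 41/64 = 0.6406
Φ⁻¹(0.3281) = -0.445, Φ⁻¹(0.6406) = 0.360
ln β = −½·[z(H)² − z(FA)²] = −0.5 × (0.198 − 0.130) = -0.034

ln β = -0.03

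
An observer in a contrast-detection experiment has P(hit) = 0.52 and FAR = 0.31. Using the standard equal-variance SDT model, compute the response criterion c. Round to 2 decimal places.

z(H) = 0.0502
z(FA) = -0.4959
c = −½·[z(H) + z(FA)] = −0.5 × (0.0502 + (-0.4959)) = 0.22285
c > 0: the observer has a conservative response bias.

c = 0.22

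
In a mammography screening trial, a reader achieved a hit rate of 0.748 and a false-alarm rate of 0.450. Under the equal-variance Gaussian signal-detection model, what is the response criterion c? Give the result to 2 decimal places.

z(H) = 0.6682
z(FA) = -0.1257
c = −½·[z(H) + z(FA)] = −0.5 × (0.6682 + (-0.1257)) = -0.27125
c < 0: the reader has a liberal response bias.

c = -0.27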